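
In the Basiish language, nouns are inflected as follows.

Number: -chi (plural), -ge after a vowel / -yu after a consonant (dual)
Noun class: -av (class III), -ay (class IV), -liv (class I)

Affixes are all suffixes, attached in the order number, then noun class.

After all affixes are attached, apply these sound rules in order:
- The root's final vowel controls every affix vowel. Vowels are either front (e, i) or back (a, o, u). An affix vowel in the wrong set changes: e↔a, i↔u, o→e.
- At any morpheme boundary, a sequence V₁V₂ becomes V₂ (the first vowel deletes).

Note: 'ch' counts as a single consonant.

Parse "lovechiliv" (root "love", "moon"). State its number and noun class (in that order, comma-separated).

Segment: love-chi-liv.
number: -chi → plural.
noun class: -liv → class I.

plural, class I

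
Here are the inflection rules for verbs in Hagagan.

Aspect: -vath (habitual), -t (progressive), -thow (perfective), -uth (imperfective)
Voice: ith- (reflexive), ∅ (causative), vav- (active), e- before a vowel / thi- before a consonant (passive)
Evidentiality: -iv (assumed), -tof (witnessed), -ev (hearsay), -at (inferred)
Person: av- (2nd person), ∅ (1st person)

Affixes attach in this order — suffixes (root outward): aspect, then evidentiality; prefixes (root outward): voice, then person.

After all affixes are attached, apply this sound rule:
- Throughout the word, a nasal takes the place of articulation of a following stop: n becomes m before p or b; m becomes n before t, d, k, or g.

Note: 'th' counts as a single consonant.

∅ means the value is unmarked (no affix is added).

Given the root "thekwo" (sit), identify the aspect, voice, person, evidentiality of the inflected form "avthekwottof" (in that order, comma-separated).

Segment: av-thekwo-t-tof.
aspect: -t → progressive.
voice: ∅ → causative.
person: av- → 2nd person.
evidentiality: -tof → witnessed.

progressive, causative, 2nd person, witnessed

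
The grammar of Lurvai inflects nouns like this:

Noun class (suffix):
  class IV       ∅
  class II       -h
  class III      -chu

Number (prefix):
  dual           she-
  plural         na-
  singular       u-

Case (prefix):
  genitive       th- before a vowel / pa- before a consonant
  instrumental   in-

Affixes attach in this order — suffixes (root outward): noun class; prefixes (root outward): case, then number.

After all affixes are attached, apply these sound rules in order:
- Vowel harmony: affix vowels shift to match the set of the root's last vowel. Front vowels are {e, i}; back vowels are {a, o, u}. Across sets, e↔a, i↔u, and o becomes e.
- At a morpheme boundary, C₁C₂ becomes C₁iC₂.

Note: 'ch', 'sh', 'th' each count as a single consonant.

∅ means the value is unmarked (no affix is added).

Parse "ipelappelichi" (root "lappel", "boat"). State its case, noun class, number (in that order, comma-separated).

Segment: u-pa-lappel-chu.
case: th/pa- → genitive.
noun class: -chu → class III.
number: u- → singular.

genitive, class III, singular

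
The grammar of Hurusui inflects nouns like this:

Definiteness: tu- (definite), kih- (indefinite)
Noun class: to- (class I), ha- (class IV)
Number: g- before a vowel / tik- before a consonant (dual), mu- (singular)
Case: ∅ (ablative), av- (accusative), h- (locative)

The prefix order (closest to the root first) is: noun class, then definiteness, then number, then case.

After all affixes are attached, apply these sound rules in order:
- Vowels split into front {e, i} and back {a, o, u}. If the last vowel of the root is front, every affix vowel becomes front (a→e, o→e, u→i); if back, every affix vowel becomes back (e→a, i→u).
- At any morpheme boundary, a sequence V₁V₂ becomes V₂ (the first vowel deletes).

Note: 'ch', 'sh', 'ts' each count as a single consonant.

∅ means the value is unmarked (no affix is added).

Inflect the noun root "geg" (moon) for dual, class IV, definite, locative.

htiktihegeg

Attach noun class class IV ha- → hageg.
Attach definiteness definite tu- → tuhageg.
Attach number dual tik- (before consonant 't') → tiktuhageg.
Attach case locative h- → htiktuhageg.
Apply vowel harmony: htiktuhageg → htiktihegeg.
Vowel deletion: no change.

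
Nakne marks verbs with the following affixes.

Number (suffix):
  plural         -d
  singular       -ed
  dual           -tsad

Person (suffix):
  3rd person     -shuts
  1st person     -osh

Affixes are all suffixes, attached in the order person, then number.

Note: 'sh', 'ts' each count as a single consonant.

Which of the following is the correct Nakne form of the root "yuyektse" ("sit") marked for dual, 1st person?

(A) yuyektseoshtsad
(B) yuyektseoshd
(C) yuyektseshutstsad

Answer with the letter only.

Attach person 1st person -osh → yuyektseosh.
Attach number dual -tsad → yuyektseoshtsad.
So the correct form is yuyektseoshtsad, option (A).
(B) yuyektseoshd is wrong: it uses plural instead of dual for number.
(C) yuyektseshutstsad is wrong: it uses 3rd person instead of 1st person for person.

A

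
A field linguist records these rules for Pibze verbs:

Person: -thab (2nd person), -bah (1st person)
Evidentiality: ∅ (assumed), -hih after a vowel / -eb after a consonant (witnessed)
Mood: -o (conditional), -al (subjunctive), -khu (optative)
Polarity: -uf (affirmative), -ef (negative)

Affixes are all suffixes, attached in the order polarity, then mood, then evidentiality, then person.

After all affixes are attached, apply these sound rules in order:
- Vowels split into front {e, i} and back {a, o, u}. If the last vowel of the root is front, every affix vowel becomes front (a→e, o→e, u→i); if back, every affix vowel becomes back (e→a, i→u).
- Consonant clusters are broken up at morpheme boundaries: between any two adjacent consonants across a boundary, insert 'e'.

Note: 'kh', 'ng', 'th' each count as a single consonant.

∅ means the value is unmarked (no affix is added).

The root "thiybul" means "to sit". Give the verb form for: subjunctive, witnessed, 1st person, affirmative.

thiybulufalabebah

Attach polarity affirmative -uf → thiybuluf.
Attach mood subjunctive -al → thiybulufal.
Attach evidentiality witnessed -eb (after consonant 'l') → thiybulufaleb.
Attach person 1st person -bah → thiybulufalebbah.
Apply vowel harmony: thiybulufalebbah → thiybulufalabbah.
Apply epenthesis: thiybulufalabbah → thiybulufalabebah.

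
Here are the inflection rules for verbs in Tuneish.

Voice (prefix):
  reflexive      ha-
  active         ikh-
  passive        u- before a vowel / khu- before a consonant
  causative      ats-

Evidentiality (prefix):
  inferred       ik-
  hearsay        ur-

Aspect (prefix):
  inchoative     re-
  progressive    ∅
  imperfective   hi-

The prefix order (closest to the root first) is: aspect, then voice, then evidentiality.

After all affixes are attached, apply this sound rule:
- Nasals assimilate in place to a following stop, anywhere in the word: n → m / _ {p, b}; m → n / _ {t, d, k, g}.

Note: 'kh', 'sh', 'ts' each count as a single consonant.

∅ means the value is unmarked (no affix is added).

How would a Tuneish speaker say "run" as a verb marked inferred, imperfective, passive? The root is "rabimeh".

ikkhuhirabimeh

Attach aspect imperfective hi- → hirabimeh.
Attach voice passive khu- (before consonant 'h') → khuhirabimeh.
Attach evidentiality inferred ik- → ikkhuhirabimeh.
Nasal assimilation: no change.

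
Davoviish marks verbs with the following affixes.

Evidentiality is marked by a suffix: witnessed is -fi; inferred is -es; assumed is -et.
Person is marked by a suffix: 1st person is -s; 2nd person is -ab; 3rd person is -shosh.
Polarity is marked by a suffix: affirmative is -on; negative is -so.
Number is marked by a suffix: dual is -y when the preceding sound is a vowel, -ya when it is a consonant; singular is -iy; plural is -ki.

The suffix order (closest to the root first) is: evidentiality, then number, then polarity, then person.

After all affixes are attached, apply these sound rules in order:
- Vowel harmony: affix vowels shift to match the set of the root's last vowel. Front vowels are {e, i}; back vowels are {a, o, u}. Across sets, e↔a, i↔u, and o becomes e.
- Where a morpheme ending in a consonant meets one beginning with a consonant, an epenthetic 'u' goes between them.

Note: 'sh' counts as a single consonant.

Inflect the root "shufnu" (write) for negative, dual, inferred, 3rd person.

shufnuasuyasoshosh

Attach evidentiality inferred -es → shufnues.
Attach number dual -ya (after consonant 's') → shufnuesya.
Attach polarity negative -so → shufnuesyaso.
Attach person 3rd person -shosh → shufnuesyasoshosh.
Apply vowel harmony: shufnuesyasoshosh → shufnuasyasoshosh.
Apply epenthesis: shufnuasyasoshosh → shufnuasuyasoshosh.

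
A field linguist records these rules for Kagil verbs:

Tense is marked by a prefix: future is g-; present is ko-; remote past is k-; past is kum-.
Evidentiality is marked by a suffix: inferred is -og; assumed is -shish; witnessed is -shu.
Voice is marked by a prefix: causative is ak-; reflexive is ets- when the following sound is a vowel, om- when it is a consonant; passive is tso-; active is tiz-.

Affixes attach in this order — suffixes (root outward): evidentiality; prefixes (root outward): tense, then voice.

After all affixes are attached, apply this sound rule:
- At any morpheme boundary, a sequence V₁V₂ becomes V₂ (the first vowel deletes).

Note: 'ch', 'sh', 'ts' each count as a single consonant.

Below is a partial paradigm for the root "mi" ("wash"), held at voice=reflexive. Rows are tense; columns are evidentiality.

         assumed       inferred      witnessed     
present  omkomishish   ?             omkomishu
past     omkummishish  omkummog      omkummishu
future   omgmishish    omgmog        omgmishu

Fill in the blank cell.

omkomog

Attach tense present ko- → komi.
Attach voice reflexive om- (before consonant 'k') → omkomi.
Attach evidentiality inferred -og → omkomiog.
Apply vowel deletion: omkomiog → omkomog.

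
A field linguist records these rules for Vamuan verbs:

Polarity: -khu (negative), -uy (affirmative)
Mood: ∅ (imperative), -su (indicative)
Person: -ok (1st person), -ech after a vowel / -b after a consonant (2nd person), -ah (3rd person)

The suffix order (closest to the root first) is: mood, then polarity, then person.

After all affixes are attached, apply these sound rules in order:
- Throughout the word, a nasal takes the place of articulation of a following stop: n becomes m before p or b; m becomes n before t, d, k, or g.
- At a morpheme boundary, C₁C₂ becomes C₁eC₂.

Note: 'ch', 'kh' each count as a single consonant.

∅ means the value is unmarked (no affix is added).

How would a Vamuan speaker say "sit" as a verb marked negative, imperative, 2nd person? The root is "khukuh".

khukuhekhuech

mood = imperative: zero marking, form stays khukuh.
Attach polarity negative -khu → khukuhkhu.
Attach person 2nd person -ech (after vowel 'u') → khukuhkhuech.
Nasal assimilation: no change.
Apply epenthesis: khukuhkhuech → khukuhekhuech.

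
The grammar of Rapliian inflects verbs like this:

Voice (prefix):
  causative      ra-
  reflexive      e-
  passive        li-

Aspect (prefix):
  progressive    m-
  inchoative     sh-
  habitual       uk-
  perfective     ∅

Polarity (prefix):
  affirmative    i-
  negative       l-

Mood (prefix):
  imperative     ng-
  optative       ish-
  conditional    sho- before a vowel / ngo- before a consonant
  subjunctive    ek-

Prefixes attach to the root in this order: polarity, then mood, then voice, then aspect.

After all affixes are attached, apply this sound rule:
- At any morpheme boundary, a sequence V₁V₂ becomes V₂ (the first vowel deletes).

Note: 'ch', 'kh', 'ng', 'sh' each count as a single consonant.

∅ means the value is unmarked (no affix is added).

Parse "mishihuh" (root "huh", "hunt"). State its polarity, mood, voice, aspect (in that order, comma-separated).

Segment: m-e-ish-i-huh.
polarity: i- → affirmative.
mood: ish- → optative.
voice: e- → reflexive.
aspect: m- → progressive.

affirmative, optative, reflexive, progressive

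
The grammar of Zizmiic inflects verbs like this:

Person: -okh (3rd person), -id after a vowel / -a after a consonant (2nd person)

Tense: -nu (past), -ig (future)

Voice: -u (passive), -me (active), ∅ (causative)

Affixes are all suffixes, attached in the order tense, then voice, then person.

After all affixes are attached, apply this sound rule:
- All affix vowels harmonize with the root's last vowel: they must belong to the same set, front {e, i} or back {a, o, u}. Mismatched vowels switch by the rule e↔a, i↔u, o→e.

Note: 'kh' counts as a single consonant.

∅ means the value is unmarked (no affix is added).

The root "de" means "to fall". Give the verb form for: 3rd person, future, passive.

Attach tense future -ig → deig.
Attach voice passive -u → deigu.
Attach person 3rd person -okh → deiguokh.
Apply vowel harmony: deiguokh → deigiekh.

deigiekh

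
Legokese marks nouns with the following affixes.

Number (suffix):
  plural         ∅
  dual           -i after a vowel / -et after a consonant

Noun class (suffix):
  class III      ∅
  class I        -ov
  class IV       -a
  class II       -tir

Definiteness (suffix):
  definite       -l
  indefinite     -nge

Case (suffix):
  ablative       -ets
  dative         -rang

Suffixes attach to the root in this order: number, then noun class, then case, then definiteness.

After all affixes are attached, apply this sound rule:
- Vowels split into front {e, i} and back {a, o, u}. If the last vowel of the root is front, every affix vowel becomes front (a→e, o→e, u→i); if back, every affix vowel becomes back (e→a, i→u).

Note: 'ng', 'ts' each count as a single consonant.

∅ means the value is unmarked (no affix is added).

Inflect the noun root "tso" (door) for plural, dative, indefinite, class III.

number = plural: zero marking, form stays tso.
noun class = class III: zero marking, form stays tso.
Attach case dative -rang → tsorang.
Attach definiteness indefinite -nge → tsorangnge.
Apply vowel harmony: tsorangnge → tsorangnga.

tsorangnga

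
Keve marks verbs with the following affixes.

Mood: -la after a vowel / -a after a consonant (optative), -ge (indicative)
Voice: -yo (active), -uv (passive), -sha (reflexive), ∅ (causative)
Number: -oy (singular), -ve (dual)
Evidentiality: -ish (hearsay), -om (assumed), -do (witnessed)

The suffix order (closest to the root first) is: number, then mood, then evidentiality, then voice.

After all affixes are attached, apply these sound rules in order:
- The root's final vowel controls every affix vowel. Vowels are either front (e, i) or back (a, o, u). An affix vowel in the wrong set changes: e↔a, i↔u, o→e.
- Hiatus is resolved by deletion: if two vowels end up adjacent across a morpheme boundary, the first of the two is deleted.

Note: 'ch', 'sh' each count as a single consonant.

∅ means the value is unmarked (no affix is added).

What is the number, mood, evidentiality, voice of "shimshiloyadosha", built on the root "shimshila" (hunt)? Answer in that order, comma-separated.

Segment: shimshila-oy-a-do-sha.
number: -oy → singular.
mood: -la/a → optative.
evidentiality: -do → witnessed.
voice: -sha → reflexive.

singular, optative, witnessed, reflexive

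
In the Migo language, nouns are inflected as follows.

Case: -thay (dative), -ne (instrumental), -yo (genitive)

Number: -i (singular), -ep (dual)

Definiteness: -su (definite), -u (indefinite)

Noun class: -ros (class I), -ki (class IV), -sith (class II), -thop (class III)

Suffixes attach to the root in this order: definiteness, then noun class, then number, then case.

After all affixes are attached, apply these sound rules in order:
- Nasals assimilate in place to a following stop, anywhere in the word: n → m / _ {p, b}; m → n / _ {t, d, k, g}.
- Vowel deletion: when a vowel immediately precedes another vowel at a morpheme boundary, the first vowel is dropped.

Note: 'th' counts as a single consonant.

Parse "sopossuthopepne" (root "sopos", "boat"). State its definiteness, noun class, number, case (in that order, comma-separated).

definite, class III, dual, instrumental

Segment: sopos-su-thop-ep-ne.
definiteness: -su → definite.
noun class: -thop → class III.
number: -ep → dual.
case: -ne → instrumental.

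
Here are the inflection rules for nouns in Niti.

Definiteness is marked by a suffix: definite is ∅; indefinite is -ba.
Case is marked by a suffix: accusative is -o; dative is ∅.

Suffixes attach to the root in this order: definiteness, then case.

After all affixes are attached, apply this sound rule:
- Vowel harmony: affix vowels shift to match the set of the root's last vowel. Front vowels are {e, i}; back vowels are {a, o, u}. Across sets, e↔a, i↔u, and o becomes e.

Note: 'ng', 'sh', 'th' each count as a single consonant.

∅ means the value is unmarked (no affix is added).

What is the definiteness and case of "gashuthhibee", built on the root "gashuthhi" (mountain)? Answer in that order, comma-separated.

indefinite, accusative

Segment: gashuthhi-ba-o.
definiteness: -ba → indefinite.
case: -o → accusative.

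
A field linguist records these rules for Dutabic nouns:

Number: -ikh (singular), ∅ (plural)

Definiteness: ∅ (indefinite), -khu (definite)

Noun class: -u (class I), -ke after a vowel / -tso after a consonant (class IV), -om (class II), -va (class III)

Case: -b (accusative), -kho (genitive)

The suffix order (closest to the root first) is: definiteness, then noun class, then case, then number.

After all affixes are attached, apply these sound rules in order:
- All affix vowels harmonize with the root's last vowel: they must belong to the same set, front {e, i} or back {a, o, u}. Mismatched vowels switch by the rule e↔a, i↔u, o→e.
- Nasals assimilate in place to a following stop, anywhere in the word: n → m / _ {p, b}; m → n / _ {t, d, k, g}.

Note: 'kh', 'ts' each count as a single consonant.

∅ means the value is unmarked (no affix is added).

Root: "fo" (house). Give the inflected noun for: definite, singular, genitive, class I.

Attach definiteness definite -khu → fokhu.
Attach noun class class I -u → fokhuu.
Attach case genitive -kho → fokhuukho.
Attach number singular -ikh → fokhuukhoikh.
Apply vowel harmony: fokhuukhoikh → fokhuukhoukh.
Nasal assimilation: no change.

fokhuukhoukh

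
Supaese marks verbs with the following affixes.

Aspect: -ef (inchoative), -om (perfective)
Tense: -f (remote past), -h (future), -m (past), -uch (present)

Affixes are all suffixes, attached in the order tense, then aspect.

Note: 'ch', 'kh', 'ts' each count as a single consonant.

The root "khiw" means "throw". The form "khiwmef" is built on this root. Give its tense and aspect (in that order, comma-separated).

Segment: khiw-m-ef.
tense: -m → past.
aspect: -ef → inchoative.

past, inchoative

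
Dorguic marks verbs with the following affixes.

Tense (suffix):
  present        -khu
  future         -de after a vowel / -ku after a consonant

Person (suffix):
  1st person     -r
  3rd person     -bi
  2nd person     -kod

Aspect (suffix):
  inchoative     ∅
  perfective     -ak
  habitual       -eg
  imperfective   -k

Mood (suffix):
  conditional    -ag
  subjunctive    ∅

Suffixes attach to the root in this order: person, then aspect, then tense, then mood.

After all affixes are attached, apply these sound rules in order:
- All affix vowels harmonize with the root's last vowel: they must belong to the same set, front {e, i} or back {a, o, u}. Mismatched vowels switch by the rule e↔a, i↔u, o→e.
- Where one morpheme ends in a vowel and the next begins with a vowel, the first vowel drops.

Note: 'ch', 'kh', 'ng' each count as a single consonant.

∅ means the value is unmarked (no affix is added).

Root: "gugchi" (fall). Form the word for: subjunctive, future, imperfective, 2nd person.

gugchikedkki

Attach person 2nd person -kod → gugchikod.
Attach aspect imperfective -k → gugchikodk.
Attach tense future -ku (after consonant 'k') → gugchikodkku.
mood = subjunctive: zero marking, form stays gugchikodkku.
Apply vowel harmony: gugchikodkku → gugchikedkki.
Vowel deletion: no change.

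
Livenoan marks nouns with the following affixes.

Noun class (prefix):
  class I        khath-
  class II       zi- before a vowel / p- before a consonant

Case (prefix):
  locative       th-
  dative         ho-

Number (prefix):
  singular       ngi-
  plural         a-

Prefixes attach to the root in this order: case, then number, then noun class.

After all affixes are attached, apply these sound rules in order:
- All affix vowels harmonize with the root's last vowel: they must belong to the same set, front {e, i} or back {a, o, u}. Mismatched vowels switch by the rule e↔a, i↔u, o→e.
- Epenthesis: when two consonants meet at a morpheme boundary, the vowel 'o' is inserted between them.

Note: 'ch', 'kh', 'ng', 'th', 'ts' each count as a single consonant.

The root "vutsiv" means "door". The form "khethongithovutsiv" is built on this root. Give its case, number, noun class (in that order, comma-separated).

Segment: khath-ngi-th-vutsiv.
case: th- → locative.
number: ngi- → singular.
noun class: khath- → class I.

locative, singular, class I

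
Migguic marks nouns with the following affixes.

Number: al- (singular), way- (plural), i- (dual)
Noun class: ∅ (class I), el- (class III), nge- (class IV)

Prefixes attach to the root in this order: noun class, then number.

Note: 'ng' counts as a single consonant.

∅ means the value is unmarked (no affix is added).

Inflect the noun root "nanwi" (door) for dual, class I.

noun class = class I: zero marking, form stays nanwi.
Attach number dual i- → inanwi.

inanwi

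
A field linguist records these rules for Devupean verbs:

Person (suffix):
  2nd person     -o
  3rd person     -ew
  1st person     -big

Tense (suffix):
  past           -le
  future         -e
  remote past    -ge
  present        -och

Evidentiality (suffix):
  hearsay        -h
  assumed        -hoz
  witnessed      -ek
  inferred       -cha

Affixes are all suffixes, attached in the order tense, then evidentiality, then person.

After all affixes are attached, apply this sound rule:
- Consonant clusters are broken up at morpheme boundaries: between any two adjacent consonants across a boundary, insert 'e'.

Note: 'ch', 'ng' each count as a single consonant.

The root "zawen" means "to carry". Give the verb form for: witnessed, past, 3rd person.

zaweneleekew

Attach tense past -le → zawenle.
Attach evidentiality witnessed -ek → zawenleek.
Attach person 3rd person -ew → zawenleekew.
Apply epenthesis: zawenleekew → zaweneleekew.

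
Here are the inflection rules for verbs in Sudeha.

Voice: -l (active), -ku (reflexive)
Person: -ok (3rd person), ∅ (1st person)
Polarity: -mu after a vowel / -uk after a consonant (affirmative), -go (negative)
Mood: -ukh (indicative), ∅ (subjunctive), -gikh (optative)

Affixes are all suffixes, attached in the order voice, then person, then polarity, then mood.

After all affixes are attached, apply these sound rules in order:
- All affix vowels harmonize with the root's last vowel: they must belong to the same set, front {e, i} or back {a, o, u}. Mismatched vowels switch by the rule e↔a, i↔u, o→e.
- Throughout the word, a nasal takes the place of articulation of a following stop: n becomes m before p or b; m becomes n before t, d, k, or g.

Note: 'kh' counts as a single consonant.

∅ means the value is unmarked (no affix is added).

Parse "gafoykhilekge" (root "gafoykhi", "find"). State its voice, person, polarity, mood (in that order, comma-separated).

Segment: gafoykhi-l-ok-go.
voice: -l → active.
person: -ok → 3rd person.
polarity: -go → negative.
mood: ∅ → subjunctive.

active, 3rd person, negative, subjunctive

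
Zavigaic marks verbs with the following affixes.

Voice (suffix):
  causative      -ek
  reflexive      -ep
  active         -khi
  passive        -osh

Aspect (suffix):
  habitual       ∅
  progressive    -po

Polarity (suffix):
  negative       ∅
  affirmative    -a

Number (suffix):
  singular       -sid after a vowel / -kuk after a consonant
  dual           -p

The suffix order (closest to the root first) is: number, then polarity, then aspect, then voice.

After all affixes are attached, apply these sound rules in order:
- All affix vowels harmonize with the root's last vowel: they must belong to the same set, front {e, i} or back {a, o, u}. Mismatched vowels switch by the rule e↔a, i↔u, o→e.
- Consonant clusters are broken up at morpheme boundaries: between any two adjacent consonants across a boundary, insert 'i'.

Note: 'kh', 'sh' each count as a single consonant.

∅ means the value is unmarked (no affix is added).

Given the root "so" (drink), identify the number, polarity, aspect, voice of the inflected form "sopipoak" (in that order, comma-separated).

Segment: so-p-po-ek.
number: -p → dual.
polarity: ∅ → negative.
aspect: -po → progressive.
voice: -ek → causative.

dual, negative, progressive, causative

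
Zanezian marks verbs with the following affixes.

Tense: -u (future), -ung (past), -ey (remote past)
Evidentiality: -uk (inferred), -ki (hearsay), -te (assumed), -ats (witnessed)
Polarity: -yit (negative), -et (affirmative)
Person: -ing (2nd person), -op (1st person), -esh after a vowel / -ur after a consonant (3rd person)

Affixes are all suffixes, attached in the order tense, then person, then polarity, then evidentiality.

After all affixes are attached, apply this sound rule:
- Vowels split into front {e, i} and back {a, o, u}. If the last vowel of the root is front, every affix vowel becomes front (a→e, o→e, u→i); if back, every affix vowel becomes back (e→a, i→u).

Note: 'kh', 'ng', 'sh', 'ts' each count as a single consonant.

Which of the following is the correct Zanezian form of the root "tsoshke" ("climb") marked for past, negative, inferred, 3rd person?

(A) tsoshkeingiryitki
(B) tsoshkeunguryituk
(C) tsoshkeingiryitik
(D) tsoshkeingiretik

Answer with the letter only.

C

Attach tense past -ung → tsoshkeung.
Attach person 3rd person -ur (after consonant 'ng') → tsoshkeungur.
Attach polarity negative -yit → tsoshkeunguryit.
Attach evidentiality inferred -uk → tsoshkeunguryituk.
Apply vowel harmony: tsoshkeunguryituk → tsoshkeingiryitik.
So the correct form is tsoshkeingiryitik, option (C).
(A) tsoshkeingiryitki is wrong: it uses hearsay instead of inferred for evidentiality.
(B) tsoshkeunguryituk is wrong: it fails to apply the sound rule(s).
(D) tsoshkeingiretik is wrong: it uses affirmative instead of negative for polarity.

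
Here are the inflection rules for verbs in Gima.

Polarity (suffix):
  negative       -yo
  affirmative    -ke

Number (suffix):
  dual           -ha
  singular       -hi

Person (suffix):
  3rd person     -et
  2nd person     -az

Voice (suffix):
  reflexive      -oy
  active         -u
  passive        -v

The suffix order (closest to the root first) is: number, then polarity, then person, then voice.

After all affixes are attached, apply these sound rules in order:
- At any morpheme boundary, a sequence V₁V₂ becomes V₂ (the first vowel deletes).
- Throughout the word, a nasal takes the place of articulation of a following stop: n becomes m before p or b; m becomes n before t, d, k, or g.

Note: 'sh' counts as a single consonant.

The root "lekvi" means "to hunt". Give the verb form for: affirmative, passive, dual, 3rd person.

lekvihaketv

Attach number dual -ha → lekviha.
Attach polarity affirmative -ke → lekvihake.
Attach person 3rd person -et → lekvihakeet.
Attach voice passive -v → lekvihakeetv.
Apply vowel deletion: lekvihakeetv → lekvihaketv.
Nasal assimilation: no change.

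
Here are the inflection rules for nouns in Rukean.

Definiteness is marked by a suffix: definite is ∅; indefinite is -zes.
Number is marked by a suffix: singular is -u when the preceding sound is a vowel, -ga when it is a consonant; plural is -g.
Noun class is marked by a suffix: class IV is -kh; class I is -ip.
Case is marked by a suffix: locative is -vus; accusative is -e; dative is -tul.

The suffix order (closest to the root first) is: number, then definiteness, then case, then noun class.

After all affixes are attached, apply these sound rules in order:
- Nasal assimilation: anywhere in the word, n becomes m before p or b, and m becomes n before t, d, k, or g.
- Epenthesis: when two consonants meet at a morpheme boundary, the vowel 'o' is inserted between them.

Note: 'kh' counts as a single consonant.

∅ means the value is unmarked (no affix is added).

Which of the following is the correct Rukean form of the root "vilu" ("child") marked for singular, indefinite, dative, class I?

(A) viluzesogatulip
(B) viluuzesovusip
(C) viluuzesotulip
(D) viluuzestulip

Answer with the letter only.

Attach number singular -u (after vowel 'u') → viluu.
Attach definiteness indefinite -zes → viluuzes.
Attach case dative -tul → viluuzestul.
Attach noun class class I -ip → viluuzestulip.
Nasal assimilation: no change.
Apply epenthesis: viluuzestulip → viluuzesotulip.
So the correct form is viluuzesotulip, option (C).
(D) viluuzestulip is wrong: it fails to apply the sound rule(s).
(B) viluuzesovusip is wrong: it uses locative instead of dative for case.
(A) viluzesogatulip is wrong: it has the affixes in the wrong order.

C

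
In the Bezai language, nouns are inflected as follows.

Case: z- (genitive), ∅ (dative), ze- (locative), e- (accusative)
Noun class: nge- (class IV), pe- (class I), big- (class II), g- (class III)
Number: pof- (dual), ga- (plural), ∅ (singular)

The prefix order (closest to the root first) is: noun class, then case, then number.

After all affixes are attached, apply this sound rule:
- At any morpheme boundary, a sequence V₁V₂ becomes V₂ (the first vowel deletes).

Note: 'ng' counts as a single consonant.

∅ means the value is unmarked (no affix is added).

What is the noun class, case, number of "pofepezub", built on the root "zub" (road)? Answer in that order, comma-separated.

class I, accusative, dual

Segment: pof-e-pe-zub.
noun class: pe- → class I.
case: e- → accusative.
number: pof- → dual.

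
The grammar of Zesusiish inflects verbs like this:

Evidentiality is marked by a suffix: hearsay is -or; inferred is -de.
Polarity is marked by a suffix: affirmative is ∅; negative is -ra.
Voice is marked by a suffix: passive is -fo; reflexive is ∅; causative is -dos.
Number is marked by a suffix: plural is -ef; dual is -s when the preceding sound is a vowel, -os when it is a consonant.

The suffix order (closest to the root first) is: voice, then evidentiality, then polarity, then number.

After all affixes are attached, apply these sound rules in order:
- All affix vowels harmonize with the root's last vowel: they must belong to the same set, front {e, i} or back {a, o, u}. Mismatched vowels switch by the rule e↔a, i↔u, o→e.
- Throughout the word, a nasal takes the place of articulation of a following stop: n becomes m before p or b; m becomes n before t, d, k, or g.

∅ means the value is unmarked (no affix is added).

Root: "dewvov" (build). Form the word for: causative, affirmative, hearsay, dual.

dewvovdosoros

Attach voice causative -dos → dewvovdos.
Attach evidentiality hearsay -or → dewvovdosor.
polarity = affirmative: zero marking, form stays dewvovdosor.
Attach number dual -os (after consonant 'r') → dewvovdosoros.
Vowel harmony: no change.
Nasal assimilation: no change.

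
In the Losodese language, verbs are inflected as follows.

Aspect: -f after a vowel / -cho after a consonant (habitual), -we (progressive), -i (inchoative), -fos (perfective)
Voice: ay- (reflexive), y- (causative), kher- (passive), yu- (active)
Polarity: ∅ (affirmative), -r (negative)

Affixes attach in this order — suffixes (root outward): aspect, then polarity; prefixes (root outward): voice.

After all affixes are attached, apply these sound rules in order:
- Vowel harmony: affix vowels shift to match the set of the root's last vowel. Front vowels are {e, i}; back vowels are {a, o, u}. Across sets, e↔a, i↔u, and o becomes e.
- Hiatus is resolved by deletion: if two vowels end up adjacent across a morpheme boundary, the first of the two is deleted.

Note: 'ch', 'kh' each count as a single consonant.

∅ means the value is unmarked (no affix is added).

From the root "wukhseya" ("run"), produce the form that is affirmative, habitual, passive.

kharwukhseyaf

Attach voice passive kher- → kherwukhseya.
Attach aspect habitual -f (after vowel 'a') → kherwukhseyaf.
polarity = affirmative: zero marking, form stays kherwukhseyaf.
Apply vowel harmony: kherwukhseyaf → kharwukhseyaf.
Vowel deletion: no change.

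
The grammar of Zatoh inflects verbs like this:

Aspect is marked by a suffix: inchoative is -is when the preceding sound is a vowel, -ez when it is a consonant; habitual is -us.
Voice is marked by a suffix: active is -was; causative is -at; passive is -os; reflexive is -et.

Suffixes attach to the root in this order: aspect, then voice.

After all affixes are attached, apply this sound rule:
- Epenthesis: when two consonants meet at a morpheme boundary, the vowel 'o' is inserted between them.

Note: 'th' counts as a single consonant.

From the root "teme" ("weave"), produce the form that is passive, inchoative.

temeisos

Attach aspect inchoative -is (after vowel 'e') → temeis.
Attach voice passive -os → temeisos.
Epenthesis: no change.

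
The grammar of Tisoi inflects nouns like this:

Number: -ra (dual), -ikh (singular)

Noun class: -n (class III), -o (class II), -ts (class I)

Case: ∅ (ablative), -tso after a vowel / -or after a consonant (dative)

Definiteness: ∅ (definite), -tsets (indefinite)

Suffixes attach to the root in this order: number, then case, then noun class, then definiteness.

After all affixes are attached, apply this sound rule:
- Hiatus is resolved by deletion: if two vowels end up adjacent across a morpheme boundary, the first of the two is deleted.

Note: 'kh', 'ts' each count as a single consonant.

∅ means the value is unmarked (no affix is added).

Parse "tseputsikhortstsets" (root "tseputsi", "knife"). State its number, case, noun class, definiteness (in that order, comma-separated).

Segment: tseputsi-ikh-or-ts-tsets.
number: -ikh → singular.
case: -tso/or → dative.
noun class: -ts → class I.
definiteness: -tsets → indefinite.

singular, dative, class I, indefinite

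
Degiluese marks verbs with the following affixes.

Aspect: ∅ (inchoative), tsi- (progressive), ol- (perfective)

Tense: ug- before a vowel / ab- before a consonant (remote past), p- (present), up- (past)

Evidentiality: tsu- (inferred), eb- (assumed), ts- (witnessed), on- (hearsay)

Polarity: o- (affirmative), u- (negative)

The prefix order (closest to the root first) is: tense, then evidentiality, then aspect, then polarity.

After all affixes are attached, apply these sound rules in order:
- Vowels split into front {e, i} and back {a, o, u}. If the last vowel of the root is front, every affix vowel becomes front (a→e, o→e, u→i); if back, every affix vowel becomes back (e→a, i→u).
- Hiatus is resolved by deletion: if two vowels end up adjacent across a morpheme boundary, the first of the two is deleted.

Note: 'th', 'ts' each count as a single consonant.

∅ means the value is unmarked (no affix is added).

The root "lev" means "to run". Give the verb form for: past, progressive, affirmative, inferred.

etsitsiplev

Attach tense past up- → uplev.
Attach evidentiality inferred tsu- → tsuuplev.
Attach aspect progressive tsi- → tsitsuuplev.
Attach polarity affirmative o- → otsitsuuplev.
Apply vowel harmony: otsitsuuplev → etsitsiiplev.
Apply vowel deletion: etsitsiiplev → etsitsiplev.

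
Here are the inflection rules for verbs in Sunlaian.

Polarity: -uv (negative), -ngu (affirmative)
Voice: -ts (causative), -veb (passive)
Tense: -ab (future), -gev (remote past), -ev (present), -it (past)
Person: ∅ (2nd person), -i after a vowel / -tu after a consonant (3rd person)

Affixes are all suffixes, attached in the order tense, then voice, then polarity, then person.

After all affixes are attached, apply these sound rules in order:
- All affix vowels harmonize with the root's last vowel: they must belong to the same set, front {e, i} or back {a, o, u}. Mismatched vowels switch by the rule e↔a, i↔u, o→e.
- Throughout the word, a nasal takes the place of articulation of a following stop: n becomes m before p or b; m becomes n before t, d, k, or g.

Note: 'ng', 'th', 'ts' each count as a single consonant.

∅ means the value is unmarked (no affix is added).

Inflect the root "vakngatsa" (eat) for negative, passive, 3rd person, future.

vakngatsaabvabuvtu

Attach tense future -ab → vakngatsaab.
Attach voice passive -veb → vakngatsaabveb.
Attach polarity negative -uv → vakngatsaabvebuv.
Attach person 3rd person -tu (after consonant 'v') → vakngatsaabvebuvtu.
Apply vowel harmony: vakngatsaabvebuvtu → vakngatsaabvabuvtu.
Nasal assimilation: no change.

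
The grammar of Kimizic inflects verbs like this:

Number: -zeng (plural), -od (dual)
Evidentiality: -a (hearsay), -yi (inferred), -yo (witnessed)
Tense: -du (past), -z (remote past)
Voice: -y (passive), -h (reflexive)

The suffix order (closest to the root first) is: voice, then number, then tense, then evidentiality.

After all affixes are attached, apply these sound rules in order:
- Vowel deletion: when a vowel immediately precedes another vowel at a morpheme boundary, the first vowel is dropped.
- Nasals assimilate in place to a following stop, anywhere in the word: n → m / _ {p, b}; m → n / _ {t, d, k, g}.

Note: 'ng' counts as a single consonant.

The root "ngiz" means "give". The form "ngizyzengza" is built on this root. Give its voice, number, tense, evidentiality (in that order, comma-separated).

Segment: ngiz-y-zeng-z-a.
voice: -y → passive.
number: -zeng → plural.
tense: -z → remote past.
evidentiality: -a → hearsay.

passive, plural, remote past, hearsay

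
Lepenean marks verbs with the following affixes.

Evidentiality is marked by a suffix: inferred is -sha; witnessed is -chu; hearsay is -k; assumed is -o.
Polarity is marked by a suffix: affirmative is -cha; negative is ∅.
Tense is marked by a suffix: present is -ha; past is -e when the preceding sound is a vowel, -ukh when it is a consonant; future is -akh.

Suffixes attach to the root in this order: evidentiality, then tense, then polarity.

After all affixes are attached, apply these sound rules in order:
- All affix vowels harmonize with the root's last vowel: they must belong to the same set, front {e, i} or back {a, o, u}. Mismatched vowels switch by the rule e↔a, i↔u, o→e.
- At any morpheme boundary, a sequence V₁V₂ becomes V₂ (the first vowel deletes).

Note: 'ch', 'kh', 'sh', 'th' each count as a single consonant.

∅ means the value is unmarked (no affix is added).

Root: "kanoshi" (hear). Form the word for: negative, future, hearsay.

kanoshikekh

Attach evidentiality hearsay -k → kanoshik.
Attach tense future -akh → kanoshikakh.
polarity = negative: zero marking, form stays kanoshikakh.
Apply vowel harmony: kanoshikakh → kanoshikekh.
Vowel deletion: no change.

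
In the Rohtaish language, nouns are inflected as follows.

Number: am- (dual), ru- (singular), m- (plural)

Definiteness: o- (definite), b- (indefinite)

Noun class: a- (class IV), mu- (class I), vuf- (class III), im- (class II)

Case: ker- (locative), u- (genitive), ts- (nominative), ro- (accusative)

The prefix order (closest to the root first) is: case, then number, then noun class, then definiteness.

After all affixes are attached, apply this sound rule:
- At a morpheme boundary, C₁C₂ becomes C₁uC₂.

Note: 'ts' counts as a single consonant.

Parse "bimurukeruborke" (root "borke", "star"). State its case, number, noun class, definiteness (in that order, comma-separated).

Segment: b-im-ru-ker-borke.
case: ker- → locative.
number: ru- → singular.
noun class: im- → class II.
definiteness: b- → indefinite.

locative, singular, class II, indefinite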